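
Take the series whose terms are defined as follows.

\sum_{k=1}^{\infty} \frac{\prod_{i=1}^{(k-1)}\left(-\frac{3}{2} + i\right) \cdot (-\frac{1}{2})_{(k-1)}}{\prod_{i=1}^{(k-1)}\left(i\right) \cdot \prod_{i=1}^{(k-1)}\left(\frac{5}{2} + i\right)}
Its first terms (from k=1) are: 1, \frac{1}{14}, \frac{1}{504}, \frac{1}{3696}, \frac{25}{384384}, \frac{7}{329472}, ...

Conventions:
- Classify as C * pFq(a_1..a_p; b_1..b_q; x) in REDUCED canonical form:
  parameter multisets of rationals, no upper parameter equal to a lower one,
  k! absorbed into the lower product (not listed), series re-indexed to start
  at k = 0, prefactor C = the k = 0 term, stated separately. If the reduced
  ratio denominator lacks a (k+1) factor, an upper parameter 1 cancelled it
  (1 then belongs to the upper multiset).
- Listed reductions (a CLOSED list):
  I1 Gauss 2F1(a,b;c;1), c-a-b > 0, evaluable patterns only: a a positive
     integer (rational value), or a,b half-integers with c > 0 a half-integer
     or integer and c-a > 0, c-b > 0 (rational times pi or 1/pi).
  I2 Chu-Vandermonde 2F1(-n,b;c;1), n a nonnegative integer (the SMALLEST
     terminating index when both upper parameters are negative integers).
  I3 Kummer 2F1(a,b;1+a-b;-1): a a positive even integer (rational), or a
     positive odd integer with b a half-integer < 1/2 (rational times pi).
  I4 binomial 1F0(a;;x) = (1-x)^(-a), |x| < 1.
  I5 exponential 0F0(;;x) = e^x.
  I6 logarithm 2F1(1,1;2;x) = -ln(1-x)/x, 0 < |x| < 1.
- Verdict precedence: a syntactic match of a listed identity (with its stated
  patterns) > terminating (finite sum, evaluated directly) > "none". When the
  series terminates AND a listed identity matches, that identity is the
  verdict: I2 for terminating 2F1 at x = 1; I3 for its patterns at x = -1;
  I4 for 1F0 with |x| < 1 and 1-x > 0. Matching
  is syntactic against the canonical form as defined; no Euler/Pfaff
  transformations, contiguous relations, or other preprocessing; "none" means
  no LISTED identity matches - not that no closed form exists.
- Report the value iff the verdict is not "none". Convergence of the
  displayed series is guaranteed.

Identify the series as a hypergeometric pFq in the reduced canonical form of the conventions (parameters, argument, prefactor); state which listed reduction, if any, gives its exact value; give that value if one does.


At argument 1: a 2F1 with upper {-\frac{1}{2}, -\frac{1}{2}}, lower {\frac{7}{2}}, scaled by C = 1. Verdict: this is the half-integer Gauss pattern (I1) (x = 1; upper {-\frac{1}{2}, -\frac{1}{2}} half-integers, c = \frac{7}{2} in the evaluable pattern). Value: \frac{175}{512} \cdot \pi.

First insight: from the first term 1: the product of the first k integers (prefactor 1) is k!.
Ratio: r(k) = 1 * (k-\frac{1}{2}) (k-\frac{1}{2}) / [(k+\frac{7}{2}) (k+1)] ; factor over Q: parameters, x = 1, and C = 1.


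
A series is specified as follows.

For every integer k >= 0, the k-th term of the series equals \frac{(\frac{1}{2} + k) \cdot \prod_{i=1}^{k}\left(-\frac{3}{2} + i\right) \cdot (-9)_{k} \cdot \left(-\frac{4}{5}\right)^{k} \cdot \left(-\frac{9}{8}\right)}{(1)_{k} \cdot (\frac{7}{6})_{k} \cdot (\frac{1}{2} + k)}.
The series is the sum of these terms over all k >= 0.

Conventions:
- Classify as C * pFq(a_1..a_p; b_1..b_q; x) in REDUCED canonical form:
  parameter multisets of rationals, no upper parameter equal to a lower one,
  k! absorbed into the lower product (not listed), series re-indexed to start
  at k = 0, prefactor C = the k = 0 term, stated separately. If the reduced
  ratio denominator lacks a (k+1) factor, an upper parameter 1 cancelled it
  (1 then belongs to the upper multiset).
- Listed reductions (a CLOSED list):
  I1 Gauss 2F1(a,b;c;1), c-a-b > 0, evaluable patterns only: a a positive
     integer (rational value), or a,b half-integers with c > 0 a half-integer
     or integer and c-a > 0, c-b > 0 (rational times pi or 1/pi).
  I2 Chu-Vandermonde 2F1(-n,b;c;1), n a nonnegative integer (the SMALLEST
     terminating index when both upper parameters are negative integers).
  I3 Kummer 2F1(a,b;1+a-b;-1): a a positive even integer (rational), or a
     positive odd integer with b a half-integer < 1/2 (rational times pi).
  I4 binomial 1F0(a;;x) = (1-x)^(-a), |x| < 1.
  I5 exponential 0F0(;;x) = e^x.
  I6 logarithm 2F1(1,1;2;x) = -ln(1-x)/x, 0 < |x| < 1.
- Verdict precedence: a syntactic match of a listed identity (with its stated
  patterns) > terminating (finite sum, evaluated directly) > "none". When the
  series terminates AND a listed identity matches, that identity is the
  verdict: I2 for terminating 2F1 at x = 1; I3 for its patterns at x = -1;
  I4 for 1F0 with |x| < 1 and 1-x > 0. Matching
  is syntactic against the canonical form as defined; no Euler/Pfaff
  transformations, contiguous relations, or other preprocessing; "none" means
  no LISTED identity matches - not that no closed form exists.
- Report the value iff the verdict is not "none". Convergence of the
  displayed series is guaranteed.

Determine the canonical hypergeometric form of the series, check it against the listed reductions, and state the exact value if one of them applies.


With C = -\frac{9}{8}: the canonical form is 2F1(-9, -\frac{1}{2}; \frac{7}{6}; -\frac{4}{5}). Verdict: terminating at k = 9: the factor (-9)_k kills every later term; summing the 10 survivors is exact. Exact value: \frac{36387567853833393}{3587332109375000}.

First insight: x = -\frac{4}{5} and the running product (C = -9/8, x = -4/5) telescopes to a rising factorial.
Consecutive-term ratio: r(k) = -\frac{4}{5} * (k-9) (k-\frac{1}{2}) / [(k+\frac{7}{6}) (k+1)] - rational in k, leading ratio -\frac{4}{5}; with t_0 = -\frac{9}{8}, classification follows.


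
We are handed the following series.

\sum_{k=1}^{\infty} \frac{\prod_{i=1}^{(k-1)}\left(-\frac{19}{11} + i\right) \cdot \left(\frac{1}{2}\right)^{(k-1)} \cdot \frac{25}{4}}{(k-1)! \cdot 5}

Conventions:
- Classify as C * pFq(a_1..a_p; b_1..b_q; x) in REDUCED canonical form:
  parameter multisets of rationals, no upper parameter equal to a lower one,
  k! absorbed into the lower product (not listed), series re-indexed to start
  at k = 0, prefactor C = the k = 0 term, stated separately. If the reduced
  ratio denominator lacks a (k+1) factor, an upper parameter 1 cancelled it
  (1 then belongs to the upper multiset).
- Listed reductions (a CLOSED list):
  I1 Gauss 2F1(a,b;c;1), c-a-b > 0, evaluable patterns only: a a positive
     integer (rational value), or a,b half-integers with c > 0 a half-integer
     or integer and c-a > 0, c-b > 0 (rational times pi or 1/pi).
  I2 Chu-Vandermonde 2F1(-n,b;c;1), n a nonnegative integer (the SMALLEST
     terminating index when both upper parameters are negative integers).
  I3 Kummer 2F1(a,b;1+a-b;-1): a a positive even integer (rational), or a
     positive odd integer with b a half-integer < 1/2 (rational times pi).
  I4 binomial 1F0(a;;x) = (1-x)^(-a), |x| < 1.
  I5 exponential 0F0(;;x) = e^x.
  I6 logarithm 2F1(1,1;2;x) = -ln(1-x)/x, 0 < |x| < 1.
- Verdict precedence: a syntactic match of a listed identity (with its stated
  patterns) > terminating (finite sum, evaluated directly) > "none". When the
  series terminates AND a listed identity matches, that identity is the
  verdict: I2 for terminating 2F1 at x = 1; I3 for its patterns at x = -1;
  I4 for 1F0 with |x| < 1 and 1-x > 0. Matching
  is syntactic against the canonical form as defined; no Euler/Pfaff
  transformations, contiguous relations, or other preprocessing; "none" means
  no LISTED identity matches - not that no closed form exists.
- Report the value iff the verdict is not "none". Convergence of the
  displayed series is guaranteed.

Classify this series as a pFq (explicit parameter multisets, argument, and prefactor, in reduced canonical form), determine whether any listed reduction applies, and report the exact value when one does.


Reduced: x = \frac{1}{2}, 1F0, upper = {-\frac{8}{11}}, lower = {-}, C = \frac{5}{4}. Verdict at x = \frac{1}{2}: the I4 binomial reduction matches (the 1F0 binomial series: exponent 8/11, x = \frac{1}{2}). Value: \frac{5}{4} \cdot \left(\frac{1}{2}\right)^{\frac{8}{11}}.

First insight: with t_0 = \frac{5}{4}, the running product (C = 5/4, x = 1/2) telescopes to a rising factorial.
Term ratio: r(k) = \frac{1}{2} * (k-\frac{8}{11}) / [(k+1)] - poly over poly, x = \frac{1}{2} from leading terms; C = \frac{5}{4} at k = 0.


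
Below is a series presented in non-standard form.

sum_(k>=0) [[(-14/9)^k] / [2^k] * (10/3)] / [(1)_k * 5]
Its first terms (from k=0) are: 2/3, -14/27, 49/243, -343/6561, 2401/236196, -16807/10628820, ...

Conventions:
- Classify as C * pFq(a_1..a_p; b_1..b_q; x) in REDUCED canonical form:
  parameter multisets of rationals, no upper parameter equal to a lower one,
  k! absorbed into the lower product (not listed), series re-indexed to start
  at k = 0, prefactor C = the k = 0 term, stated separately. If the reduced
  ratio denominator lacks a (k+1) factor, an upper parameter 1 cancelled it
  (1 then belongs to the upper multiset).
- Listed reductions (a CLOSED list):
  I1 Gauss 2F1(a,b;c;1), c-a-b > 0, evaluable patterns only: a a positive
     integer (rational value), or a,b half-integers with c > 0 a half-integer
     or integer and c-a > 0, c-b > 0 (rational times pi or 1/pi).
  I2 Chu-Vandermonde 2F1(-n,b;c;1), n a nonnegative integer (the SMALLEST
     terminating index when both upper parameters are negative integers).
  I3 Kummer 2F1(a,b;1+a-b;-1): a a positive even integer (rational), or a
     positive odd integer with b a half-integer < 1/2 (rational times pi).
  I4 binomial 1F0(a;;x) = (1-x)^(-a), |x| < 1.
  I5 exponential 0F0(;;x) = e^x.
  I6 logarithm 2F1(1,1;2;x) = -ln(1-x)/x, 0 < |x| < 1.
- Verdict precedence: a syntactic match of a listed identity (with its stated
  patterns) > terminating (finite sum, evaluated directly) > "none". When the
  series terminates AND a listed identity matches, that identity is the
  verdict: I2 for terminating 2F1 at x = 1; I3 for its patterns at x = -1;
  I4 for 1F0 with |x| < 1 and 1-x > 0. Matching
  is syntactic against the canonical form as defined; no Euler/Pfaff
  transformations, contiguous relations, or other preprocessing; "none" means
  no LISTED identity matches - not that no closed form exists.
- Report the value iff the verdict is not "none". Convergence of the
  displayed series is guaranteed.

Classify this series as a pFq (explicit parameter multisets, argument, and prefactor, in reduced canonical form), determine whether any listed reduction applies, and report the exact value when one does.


The tell: t_0 = 2/3 here, and the constant factors (C = 2/3) combine into one prefactor.
Consecutive-term ratio: r(k) = (-7/9) * 1 / [(k+1)] - poly over poly, x = (-7/9) from leading terms; C = 2/3 at k = 0.

x = -7/9 here; the reduced form reads 0F0, upper {-}, lower {-}, C = 2/3. Verdict at x = -7/9: the exponential series (I5) matches (the 0F0 exponential series at x = -7/9). Value: (2/3) * e^(-7/9).


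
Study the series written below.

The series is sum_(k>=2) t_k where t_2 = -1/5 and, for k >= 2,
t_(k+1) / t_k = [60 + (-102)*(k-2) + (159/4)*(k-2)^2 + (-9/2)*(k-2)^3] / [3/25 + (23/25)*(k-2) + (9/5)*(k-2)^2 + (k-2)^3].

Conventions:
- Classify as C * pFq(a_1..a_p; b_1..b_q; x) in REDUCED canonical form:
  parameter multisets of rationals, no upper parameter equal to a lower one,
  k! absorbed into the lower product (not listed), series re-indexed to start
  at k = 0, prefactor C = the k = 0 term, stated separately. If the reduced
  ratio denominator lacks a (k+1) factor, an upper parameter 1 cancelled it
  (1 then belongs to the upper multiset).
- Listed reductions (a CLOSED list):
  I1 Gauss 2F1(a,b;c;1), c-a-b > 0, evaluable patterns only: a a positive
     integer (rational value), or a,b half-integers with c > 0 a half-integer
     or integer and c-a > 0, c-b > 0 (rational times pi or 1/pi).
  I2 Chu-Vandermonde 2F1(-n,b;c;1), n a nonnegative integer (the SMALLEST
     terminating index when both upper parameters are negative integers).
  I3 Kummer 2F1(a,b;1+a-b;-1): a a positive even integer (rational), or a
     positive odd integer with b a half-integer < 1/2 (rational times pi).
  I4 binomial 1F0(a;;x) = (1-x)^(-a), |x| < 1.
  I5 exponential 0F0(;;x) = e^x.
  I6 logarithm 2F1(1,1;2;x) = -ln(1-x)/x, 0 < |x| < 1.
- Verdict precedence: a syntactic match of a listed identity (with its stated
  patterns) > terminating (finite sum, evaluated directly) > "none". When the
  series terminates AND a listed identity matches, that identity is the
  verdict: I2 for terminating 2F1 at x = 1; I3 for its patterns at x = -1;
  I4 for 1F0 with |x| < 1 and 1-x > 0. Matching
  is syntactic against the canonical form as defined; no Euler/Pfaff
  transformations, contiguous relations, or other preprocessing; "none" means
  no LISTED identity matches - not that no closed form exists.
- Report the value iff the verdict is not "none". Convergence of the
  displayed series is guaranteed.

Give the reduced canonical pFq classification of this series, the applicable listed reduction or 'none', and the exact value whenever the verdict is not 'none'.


Prefactor -1/5, argument -9/2: 3F2 with upper {-4, -4, -5/6} over lower {1/5, 3/5}. Verdict: terminating - no listed pattern fits, but -4 in the upper list cuts the series at k = 4; direct evaluation. Sum: -1101395787/11714560.

First insight: x = (-9/2) and factor the ratio over Q (prefactor -1/5): negated roots = parameters.
Adjacent-term ratio: r(k) = (-9/2) * (k-4) (k-4) (k-5/6) / [(k+1/5) (k+3/5) (k+1)] - rational; roots negated = parameters, x = (-9/2), C = -1/5.


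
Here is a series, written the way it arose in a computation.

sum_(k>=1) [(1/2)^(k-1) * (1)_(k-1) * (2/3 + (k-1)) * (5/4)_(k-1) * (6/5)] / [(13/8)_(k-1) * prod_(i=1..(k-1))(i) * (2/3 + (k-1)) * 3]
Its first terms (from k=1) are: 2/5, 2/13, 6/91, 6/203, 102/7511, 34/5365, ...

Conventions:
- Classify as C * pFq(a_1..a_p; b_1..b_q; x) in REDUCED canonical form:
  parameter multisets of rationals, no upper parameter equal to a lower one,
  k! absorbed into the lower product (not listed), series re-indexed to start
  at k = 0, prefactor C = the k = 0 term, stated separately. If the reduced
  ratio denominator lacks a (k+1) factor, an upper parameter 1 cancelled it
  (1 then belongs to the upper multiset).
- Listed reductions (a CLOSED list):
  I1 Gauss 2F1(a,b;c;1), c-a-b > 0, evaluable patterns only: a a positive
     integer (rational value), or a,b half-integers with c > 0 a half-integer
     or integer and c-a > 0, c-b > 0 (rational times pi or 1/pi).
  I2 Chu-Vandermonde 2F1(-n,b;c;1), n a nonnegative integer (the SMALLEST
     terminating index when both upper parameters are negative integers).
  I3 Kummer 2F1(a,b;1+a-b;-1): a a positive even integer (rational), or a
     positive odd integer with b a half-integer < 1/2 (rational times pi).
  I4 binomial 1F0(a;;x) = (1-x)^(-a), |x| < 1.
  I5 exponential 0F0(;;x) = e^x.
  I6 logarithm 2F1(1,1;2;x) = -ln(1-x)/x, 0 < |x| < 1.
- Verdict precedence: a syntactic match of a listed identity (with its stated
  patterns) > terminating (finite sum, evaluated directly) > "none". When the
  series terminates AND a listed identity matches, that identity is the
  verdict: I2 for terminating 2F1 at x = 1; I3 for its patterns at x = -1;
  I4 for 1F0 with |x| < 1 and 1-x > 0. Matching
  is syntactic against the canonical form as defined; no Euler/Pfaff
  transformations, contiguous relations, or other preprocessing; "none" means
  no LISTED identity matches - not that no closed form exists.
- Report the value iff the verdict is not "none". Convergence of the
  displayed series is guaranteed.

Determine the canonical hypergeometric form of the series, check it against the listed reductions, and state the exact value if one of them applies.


At argument 1/2: a 2F1 with upper {1, 5/4}, lower {13/8}, scaled by C = 2/5. Verdict: none - this 2F1 at x = 1/2 matches no listed pattern, and upper {1, 5/4} holds no stopper.

Key observation: t_0 being 2/5, the product of the first k integers (C = 2/5, x = 1/2) is k!.
Consecutive-term ratio: r(k) = (1/2) * (k+1) (k+5/4) / [(k+13/8) (k+1)] - rational in k, leading ratio (1/2); with t_0 = 2/5, classification follows.


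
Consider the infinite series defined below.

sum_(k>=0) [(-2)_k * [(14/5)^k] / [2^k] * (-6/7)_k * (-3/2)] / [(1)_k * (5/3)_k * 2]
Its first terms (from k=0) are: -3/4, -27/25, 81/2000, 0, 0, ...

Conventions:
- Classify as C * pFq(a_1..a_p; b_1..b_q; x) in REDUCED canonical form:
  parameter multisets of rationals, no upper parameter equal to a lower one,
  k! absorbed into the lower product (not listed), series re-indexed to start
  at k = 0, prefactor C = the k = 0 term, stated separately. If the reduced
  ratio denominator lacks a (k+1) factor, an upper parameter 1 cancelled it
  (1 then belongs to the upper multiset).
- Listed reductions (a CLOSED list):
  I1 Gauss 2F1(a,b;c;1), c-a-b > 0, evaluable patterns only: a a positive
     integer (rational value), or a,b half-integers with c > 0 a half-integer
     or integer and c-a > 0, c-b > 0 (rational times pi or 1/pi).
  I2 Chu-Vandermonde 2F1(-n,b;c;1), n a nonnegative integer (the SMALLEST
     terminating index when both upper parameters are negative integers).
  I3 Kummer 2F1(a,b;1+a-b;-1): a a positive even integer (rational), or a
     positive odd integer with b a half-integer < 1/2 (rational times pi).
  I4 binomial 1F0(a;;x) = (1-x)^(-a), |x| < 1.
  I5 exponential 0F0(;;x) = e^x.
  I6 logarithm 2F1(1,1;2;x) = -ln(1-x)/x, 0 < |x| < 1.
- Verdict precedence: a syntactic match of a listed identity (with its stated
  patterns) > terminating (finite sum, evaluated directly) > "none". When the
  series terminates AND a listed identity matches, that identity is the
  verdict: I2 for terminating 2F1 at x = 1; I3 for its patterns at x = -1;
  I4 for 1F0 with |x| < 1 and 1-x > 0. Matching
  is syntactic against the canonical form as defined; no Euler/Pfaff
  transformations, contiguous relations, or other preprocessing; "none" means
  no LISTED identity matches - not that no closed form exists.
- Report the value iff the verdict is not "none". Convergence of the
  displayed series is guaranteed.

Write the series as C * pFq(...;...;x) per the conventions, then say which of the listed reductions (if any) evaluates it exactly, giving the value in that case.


First insight: t_0 = -3/4 here, and the constant factors (prefactor -3/4) combine into one prefactor.
Term ratio: r(k) = (7/5) * (k-2) (k-6/7) / [(k+5/3) (k+1)] - rational in k. x = (7/5); t_0 = -3/4; negate the roots.

x = 7/5 here; the reduced form reads 2F1, upper {-2, -6/7}, lower {5/3}, C = -3/4. Verdict: terminating - no listed pattern fits, but -2 in the upper list cuts the series at k = 2; direct evaluation. Exact value: -3579/2000.


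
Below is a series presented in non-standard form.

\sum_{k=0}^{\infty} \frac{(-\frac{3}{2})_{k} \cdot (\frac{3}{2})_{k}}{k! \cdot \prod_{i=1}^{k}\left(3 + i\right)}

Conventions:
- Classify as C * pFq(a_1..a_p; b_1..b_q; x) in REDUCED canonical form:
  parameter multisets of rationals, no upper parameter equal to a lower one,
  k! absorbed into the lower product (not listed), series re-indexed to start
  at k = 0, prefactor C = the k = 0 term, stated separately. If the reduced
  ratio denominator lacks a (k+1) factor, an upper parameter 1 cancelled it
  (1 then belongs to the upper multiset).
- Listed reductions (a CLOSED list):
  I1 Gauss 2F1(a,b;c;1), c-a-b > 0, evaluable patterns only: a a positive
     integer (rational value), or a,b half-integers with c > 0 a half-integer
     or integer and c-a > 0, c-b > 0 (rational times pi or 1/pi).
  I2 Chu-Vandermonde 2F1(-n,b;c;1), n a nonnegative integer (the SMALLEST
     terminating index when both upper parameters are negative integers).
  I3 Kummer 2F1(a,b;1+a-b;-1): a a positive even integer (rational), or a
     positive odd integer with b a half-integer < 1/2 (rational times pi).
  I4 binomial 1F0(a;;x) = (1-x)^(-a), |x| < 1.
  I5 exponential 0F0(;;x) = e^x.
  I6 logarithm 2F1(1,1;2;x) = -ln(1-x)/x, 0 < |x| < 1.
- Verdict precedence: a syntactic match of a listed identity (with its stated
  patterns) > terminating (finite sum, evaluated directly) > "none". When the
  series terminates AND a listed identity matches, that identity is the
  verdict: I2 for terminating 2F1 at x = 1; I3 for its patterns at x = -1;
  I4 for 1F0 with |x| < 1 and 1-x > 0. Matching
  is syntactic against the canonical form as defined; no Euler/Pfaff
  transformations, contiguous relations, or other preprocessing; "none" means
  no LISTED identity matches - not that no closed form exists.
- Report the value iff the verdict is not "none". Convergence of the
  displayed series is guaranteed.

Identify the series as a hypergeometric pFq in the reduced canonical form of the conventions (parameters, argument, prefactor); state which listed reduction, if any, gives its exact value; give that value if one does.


Key observation: x = 1 and the lower running product (C = 1) is a rising factorial.
Step ratio: r(k) = 1 * (k-\frac{3}{2}) (k+\frac{3}{2}) / [(k+4) (k+1)] ; factor over Q: parameters, x = 1, and C = 1.

x = 1 here; the reduced form reads 2F1, upper {-\frac{3}{2}, \frac{3}{2}}, lower {4}, C = 1. Verdict: the half-integer Gauss pattern (I1) matches (x = 1; upper {-\frac{3}{2}, \frac{3}{2}} half-integers, c = 4 in the evaluable pattern). Exact value: \frac{512}{315} / \pi.


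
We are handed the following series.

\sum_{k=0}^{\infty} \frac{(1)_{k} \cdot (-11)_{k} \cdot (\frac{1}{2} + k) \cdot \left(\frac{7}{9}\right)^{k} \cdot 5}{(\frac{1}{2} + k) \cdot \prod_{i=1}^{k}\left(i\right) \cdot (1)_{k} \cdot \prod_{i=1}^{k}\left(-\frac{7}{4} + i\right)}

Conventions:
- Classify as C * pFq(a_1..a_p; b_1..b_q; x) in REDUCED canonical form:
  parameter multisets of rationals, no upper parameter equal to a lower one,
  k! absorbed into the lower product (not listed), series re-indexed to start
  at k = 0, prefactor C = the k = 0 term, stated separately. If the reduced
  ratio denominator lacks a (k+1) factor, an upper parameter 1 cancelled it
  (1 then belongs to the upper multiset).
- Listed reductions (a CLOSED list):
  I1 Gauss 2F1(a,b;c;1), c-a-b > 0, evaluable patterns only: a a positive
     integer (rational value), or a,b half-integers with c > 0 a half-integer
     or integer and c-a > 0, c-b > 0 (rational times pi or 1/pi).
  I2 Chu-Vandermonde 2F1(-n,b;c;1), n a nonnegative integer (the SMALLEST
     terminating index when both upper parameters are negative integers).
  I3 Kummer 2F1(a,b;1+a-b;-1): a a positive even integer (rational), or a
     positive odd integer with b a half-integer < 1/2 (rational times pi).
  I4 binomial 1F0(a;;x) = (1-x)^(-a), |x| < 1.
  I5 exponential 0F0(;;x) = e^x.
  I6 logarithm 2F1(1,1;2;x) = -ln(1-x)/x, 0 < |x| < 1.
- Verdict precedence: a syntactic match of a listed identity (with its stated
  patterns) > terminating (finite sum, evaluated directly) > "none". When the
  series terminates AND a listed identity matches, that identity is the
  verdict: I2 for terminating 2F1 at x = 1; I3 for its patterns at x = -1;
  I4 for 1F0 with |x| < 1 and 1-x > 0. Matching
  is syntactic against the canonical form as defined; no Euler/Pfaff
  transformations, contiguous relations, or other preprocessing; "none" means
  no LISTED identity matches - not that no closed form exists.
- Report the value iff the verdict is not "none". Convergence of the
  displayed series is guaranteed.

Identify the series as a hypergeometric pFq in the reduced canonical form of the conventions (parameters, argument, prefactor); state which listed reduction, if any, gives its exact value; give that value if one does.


Canonical form: C = 5 times 1F1 with upper {-11}, lower {-\frac{3}{4}}, x = \frac{7}{9}. Verdict: terminating. With -11 upstairs the series is a 12-term polynomial sum; evaluated term by term. Value: \frac{37262491709820974713}{5850320262494601465}.

Key step: t_0 = 5 here, and the parameter 1 appears in both the upper and lower lists and cancels (alongside the other common factor).
Step ratio: r(k) = \frac{7}{9} * (k-11) / [(k-\frac{3}{4}) (k+1)] - rational in k, leading ratio \frac{7}{9}; with t_0 = 5, classification follows.


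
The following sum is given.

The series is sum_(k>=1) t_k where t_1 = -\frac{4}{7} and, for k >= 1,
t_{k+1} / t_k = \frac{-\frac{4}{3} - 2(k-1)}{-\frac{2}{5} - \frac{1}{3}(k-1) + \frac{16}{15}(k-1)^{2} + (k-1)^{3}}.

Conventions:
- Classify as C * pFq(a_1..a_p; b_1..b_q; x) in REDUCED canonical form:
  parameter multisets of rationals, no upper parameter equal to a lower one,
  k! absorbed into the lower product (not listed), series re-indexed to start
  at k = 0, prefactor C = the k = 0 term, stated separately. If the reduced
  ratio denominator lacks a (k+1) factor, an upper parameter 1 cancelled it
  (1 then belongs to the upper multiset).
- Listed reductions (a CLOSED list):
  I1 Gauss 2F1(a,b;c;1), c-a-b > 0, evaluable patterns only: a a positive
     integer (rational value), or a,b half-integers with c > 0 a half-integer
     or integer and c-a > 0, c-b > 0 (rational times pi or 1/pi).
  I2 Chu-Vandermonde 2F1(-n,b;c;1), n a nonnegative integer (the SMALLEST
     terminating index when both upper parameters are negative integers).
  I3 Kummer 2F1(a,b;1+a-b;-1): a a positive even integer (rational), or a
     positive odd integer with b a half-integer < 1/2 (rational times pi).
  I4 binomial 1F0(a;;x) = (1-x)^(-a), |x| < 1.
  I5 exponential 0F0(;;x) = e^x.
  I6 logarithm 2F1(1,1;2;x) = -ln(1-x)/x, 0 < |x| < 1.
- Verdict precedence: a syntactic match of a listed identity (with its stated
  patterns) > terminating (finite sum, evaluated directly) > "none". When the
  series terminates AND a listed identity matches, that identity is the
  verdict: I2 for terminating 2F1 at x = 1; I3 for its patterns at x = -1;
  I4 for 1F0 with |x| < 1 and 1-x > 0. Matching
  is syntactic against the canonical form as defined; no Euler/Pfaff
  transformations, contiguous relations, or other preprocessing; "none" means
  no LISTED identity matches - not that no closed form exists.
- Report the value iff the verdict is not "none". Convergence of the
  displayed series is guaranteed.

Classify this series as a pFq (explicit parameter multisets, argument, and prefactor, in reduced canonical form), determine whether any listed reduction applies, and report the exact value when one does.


Reduced: x = -2, 0F1, upper = {-}, lower = {-\frac{3}{5}}, C = -\frac{4}{7}. Verdict: none here - no I1-I6 shape fits x = -2 with lower {-\frac{3}{5}}.

First insight: t_0 being -\frac{4}{7}, factor the ratio over Q (prefactor -4/7): negated roots = parameters.
Step ratio: r(k) = -2 * 1 / [(k-\frac{3}{5}) (k+1)] - rational in k. x = -2; t_0 = -\frac{4}{7}; negate the roots.


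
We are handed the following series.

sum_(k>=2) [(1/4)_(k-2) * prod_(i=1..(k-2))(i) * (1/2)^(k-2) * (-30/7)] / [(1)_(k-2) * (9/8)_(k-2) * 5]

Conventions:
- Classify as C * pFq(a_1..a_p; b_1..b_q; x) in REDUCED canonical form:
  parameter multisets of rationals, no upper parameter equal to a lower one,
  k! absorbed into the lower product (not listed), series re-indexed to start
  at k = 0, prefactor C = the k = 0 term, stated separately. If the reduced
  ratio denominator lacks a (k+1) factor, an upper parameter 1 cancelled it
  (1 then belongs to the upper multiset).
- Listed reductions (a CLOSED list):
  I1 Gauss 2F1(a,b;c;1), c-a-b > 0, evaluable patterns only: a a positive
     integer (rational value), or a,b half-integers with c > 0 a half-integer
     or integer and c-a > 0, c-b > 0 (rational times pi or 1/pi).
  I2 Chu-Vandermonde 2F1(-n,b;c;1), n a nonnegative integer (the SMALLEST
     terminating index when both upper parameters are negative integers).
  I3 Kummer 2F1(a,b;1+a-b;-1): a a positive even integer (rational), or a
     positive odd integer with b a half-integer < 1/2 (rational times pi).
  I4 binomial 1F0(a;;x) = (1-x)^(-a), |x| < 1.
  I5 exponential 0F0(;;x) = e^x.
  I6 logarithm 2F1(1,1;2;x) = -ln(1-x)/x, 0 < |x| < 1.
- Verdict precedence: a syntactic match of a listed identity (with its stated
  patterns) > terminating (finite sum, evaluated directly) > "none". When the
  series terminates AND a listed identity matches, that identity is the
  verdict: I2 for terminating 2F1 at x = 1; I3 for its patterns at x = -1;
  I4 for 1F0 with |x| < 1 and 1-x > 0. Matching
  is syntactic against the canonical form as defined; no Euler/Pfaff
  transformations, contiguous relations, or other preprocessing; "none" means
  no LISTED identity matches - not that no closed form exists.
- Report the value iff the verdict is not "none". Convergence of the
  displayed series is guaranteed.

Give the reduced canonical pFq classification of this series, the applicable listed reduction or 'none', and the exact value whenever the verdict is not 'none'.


This is -6/7 * 2F1(1/4, 1; 9/8; 1/2) in reduced canonical form. Verdict: none. Every listed pattern misses the 2F1 form at 1/2, upper {1/4, 1}.

The tell: t_0 being -6/7, (1)_k (C = -6/7) is k! itself.
Term ratio: r(k) = (1/2) * (k+1/4) (k+1) / [(k+9/8) (k+1)] ; factor over Q: parameters, x = (1/2), and C = -6/7.


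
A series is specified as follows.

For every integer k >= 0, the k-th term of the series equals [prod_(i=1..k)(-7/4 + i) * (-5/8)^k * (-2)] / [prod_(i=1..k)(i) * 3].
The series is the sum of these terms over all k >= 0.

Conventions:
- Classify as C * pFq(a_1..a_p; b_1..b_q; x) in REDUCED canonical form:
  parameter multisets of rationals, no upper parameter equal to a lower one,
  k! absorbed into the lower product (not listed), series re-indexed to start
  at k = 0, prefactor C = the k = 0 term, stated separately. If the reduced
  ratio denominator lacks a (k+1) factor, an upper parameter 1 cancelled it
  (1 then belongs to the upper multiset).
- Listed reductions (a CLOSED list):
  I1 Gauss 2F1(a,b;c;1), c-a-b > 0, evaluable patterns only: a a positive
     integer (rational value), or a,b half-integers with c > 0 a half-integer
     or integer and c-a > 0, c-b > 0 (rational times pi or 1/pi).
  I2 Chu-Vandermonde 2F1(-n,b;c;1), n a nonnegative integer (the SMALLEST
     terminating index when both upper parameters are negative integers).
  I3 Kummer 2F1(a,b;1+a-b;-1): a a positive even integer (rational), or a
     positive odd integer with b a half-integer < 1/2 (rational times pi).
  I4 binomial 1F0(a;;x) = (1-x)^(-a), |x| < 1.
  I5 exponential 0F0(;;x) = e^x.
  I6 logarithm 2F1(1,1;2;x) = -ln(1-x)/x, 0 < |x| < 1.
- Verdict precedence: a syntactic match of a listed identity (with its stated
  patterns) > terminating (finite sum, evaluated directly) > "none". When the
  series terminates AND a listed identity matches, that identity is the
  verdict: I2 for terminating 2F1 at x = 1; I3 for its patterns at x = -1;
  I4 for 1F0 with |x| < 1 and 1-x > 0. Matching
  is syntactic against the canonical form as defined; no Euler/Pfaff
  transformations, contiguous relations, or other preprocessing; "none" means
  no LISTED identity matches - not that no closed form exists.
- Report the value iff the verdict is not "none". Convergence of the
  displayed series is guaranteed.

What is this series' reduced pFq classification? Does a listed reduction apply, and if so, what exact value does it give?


Classification (C = -2/3): 1F0 with upper {-3/4}, lower {-}, argument x = -5/8. Verdict: this is binomial (I4) (the 1F0 binomial series: exponent 3/4, x = -5/8). Value: (-2/3) * (13/8)^(3/4).

Key step: t_0 = -2/3 here, and the product of the first k integers (prefactor -2/3) is k!.
Ratio: r(k) = (-5/8) * (k-3/4) / [(k+1)] - poly over poly, x = (-5/8) from leading terms; C = -2/3 at k = 0.


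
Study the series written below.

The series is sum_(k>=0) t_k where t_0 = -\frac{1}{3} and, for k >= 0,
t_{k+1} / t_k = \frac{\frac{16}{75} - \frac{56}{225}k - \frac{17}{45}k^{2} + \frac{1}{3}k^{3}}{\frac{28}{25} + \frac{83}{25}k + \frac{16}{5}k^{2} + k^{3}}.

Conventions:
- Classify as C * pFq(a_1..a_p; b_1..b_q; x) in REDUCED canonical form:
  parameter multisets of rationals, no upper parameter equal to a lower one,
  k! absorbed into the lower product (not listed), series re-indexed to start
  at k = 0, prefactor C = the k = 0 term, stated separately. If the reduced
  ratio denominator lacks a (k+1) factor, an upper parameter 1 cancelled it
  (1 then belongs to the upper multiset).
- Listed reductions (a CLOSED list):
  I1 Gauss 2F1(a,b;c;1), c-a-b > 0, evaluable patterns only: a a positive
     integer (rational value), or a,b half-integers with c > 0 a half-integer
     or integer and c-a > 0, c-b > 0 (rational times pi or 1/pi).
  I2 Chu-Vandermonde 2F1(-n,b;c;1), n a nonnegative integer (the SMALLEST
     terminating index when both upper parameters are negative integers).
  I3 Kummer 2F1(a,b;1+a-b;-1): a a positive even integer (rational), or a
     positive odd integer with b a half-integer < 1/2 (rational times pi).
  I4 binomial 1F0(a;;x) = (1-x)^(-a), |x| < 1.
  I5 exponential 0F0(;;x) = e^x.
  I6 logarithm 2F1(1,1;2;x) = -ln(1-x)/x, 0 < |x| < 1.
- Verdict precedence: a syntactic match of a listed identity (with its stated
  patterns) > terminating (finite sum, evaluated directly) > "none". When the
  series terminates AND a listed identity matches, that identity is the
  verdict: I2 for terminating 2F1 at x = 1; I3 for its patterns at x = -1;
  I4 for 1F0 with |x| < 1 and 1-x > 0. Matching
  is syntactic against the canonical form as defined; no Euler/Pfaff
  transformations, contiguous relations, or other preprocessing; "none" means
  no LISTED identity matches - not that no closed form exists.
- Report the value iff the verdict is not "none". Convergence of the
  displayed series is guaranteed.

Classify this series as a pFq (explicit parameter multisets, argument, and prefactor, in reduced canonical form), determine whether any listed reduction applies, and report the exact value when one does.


x = \frac{1}{3} here; the reduced form reads 2F1, upper {-\frac{4}{3}, -\frac{3}{5}}, lower {\frac{7}{5}}, C = -\frac{1}{3}. Verdict: none here - no I1-I6 shape fits x = \frac{1}{3} with lower {\frac{7}{5}}.

Key step: t_0 = -\frac{1}{3} here, and the parameter 4/5 appears in both the upper and lower lists and cancels.
Consecutive-term ratio: r(k) = \frac{1}{3} * (k-\frac{4}{3}) (k-\frac{3}{5}) / [(k+\frac{7}{5}) (k+1)] - rational in k, leading ratio \frac{1}{3}; with t_0 = -\frac{1}{3}, classification follows.


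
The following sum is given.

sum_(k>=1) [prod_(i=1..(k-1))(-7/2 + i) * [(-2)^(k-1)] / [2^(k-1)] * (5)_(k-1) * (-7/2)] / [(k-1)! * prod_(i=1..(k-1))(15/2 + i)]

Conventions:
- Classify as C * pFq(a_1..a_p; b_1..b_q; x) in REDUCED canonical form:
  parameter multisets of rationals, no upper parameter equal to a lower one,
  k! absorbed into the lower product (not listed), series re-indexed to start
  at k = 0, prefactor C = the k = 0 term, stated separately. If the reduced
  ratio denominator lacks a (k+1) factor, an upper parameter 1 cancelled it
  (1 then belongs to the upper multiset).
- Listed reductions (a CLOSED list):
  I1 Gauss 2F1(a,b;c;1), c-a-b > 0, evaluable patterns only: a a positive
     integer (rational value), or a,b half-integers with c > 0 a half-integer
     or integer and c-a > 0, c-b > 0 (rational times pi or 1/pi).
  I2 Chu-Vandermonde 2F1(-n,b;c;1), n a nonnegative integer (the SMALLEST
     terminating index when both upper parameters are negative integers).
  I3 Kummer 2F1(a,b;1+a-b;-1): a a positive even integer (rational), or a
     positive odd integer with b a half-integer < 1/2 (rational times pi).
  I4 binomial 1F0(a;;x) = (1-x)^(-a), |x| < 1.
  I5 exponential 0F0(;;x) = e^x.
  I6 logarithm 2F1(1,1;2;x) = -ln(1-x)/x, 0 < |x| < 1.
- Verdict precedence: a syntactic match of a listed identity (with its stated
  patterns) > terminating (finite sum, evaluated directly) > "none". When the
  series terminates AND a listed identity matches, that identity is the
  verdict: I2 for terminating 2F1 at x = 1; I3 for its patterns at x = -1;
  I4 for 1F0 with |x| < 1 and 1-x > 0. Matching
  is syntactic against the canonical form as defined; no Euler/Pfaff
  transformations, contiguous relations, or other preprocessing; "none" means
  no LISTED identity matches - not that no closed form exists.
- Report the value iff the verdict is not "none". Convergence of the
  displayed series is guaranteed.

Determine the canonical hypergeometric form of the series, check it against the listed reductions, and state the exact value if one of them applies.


The series (x = -1) is 2F1: upper {-5/2, 5}, lower {17/2}, prefactor -7/2. Verdict: Kummer (I3) applies (x = -1; c = 17/2 equals 1+a-b for upper {-5/2, 5}: listed pattern). Value: (-945945/262144) * pi.

Key step: from the first term -7/2: the lower running product (C = -7/2) is a rising factorial.
Step ratio: r(k) = (-1) * (k-5/2) (k+5) / [(k+17/2) (k+1)] ; factor over Q: parameters, x = (-1), and C = -7/2.


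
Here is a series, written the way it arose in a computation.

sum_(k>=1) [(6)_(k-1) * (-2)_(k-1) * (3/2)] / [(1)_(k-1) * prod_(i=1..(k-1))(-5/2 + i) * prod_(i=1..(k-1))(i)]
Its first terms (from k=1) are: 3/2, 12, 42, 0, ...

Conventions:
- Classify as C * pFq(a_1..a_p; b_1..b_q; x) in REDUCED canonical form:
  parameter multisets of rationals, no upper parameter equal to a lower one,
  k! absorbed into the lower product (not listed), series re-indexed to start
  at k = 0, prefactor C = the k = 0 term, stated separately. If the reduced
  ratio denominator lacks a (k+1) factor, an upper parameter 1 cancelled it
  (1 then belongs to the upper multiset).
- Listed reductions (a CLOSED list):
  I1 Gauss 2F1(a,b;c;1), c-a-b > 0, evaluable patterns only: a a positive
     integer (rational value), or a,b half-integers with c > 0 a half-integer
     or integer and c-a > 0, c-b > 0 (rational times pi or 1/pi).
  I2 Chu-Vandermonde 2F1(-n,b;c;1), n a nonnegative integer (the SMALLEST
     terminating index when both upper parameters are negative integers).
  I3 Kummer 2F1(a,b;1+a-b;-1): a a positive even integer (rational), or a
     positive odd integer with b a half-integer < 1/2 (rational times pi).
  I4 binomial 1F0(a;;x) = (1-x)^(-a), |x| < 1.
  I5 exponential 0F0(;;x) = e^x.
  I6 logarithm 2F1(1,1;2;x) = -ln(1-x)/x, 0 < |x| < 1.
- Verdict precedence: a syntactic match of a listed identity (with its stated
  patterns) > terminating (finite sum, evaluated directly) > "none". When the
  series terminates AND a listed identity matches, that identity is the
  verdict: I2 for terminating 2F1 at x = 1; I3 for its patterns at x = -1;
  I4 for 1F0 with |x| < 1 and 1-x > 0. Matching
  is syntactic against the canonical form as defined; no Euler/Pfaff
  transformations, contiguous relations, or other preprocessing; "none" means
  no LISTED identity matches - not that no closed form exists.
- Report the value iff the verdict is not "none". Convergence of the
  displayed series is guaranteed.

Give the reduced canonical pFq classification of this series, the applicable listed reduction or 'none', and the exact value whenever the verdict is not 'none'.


With C = 3/2: the canonical form is 2F2(-2, 6; -3/2, 1; 1). Verdict: terminating. With -2 upstairs the series is a 3-term polynomial sum; evaluated term by term. Exact value: 111/2.

First insight: x = 1 and the product of the first k integers (C = 3/2) is k!.
Step ratio: r(k) = 1 * (k-2) (k+6) / [(k-3/2) (k+1) (k+1)] - rational; roots negated = parameters, x = 1, C = 3/2.


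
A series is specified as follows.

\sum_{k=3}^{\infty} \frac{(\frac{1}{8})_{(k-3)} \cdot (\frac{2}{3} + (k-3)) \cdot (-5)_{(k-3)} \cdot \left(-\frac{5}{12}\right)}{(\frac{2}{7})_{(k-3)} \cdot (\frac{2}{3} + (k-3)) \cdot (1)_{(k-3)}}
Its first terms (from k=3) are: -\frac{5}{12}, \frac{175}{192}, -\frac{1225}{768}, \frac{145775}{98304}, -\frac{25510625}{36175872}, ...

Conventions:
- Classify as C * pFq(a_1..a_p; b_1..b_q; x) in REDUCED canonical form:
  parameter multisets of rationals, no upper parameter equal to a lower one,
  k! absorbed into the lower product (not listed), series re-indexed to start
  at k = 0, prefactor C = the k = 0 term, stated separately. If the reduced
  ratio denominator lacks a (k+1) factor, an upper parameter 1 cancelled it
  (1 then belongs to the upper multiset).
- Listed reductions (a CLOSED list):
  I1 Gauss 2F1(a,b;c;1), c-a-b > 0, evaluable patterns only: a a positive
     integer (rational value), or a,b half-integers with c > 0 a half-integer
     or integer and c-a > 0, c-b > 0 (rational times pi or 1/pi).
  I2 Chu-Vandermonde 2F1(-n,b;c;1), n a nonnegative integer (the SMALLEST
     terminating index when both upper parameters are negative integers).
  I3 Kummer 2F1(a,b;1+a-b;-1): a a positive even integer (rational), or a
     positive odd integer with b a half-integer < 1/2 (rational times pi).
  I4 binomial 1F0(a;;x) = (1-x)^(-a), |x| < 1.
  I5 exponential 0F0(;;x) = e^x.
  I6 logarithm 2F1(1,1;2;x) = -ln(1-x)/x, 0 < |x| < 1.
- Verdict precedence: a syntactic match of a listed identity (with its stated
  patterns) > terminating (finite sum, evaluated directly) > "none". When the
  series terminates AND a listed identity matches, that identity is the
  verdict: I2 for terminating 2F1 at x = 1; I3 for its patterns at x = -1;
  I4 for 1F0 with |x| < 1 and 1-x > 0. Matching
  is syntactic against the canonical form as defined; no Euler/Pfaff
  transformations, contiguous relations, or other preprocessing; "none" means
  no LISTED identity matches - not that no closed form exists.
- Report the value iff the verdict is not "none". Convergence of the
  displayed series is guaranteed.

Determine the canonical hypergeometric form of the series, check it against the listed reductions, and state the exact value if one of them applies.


Classification (C = -\frac{5}{12}): 2F1 with upper {-5, \frac{1}{8}}, lower {\frac{2}{7}}, argument x = 1. Verdict at x = 1: the Chu-Vandermonde identity I2 matches (terminating 2F1 at x = 1 with n = 5, b = 1/8, c = \frac{2}{7}). Exact value: -\frac{108120155}{578813952}.

First insight: t_0 being -\frac{5}{12}, (1)_k (C = -5/12) is k! itself.
Term ratio: r(k) = 1 * (k-5) (k+\frac{1}{8}) / [(k+\frac{2}{7}) (k+1)] ; factor over Q: parameters, x = 1, and C = -\frac{5}{12}.
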